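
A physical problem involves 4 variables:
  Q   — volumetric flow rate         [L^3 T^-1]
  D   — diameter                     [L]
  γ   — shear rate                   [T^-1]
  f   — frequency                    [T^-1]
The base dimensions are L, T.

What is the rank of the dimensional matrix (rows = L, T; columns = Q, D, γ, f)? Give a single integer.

Exponent matrix [L,T] × [Q,D,γ,f]:
  L: [ 3  1  0  0]
  T: [-1  0 -1 -1]
Echelon form has 2 nonzero rows (pivots: Q,D)

2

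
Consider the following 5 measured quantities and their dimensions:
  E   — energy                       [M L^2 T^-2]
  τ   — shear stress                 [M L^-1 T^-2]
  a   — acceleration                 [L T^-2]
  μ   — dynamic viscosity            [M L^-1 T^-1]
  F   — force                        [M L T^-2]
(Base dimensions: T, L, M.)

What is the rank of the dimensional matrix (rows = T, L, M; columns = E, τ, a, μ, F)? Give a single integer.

Exponent matrix [T,L,M] × [E,τ,a,μ,F]:
  T: [-2 -2 -2 -1 -2]
  L: [ 2 -1  1 -1  1]
  M: [ 1  1  0  1  1]
RREF → pivots at {E,τ,a} ⇒ r = 3

3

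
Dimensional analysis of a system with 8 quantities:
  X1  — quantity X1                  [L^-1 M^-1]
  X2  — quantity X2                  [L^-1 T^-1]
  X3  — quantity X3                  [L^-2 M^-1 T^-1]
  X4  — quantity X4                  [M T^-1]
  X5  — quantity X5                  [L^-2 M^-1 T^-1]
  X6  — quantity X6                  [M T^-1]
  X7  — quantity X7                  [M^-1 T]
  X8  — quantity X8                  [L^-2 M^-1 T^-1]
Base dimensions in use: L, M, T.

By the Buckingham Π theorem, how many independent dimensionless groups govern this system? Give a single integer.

6

Write exponents as rows L,M,T / cols X1,X2,X3,X4,X5,X6,X7,X8:
  L: [-1 -1 -2  0 -2  0  0 -2]
  M: [-1  0 -1  1 -1  1 -1 -1]
  T: [ 0 -1 -1 -1 -1 -1  1 -1]
RREF → pivots at {X1,X2} ⇒ r = 2
n=8, r=2 ⇒ 6 dimensionless groups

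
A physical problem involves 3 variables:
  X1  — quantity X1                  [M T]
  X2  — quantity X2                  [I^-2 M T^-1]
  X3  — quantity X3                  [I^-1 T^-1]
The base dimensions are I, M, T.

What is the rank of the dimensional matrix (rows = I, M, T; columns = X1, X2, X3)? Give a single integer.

2

Dimensional matrix (I×M×T by X1×X2×X3):
  I: [ 0 -2 -1]
  M: [ 1  1  0]
  T: [ 1 -1 -1]
Row reduction gives pivot columns X1,X2; rank = 2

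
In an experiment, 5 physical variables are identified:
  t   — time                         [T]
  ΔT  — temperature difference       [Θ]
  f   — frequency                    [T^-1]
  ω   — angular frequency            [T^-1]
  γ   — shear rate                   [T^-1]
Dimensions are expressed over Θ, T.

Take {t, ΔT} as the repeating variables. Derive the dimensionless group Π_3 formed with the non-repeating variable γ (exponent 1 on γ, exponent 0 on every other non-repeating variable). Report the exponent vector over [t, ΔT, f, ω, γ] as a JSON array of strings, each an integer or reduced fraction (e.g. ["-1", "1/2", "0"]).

["1", "0", "0", "0", "1"]

Write exponents as rows Θ,T / cols t,ΔT,f,ω,γ:
  Θ: [ 0  1  0  0  0]
  T: [ 1  0 -1 -1 -1]
Row reduction gives pivot columns t,ΔT; rank = 2
Repeat: t,ΔT; free: f,ω,γ
RREF:
  r0: [   1    0   -1   -1   -1]
  r1: [   0    1    0    0    0]
Fix exponent of γ at 1, f at 0, ω at 0; solve each RREF row for its pivot's exponent:
  r0: exp(t) + (-1)·1 = 0 ⇒ exp(t) = 1
  r1: exp(ΔT) + (0)·1 = 0 ⇒ exp(ΔT) = 0
Π_3 = t · γ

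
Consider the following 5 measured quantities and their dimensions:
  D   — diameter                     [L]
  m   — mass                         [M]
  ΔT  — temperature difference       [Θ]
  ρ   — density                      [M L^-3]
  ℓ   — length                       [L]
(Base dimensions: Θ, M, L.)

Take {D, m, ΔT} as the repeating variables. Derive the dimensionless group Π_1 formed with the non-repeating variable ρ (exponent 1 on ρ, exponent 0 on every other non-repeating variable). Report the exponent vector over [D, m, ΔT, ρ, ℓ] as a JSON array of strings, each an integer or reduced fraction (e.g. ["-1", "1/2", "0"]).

["3", "-1", "0", "1", "0"]

Write exponents as rows Θ,M,L / cols D,m,ΔT,ρ,ℓ:
  Θ: [ 0  0  1  0  0]
  M: [ 0  1  0  1  0]
  L: [ 1  0  0 -3  1]
Echelon form has 3 nonzero rows (pivots: D,m,ΔT)
Repeat: D,m,ΔT; free: ρ,ℓ
RREF:
  r0: [   1    0    0   -3    1]
  r1: [   0    1    0    1    0]
  r2: [   0    0    1    0    0]
Fix exponent of ρ at 1, ℓ at 0; solve each RREF row for its pivot's exponent:
  r0: exp(D) + (-3)·1 = 0 ⇒ exp(D) = 3
  r1: exp(m) + (1)·1 = 0 ⇒ exp(m) = -1
  r2: exp(ΔT) + (0)·1 = 0 ⇒ exp(ΔT) = 0
Π_1 = D^3 · m^-1 · ρ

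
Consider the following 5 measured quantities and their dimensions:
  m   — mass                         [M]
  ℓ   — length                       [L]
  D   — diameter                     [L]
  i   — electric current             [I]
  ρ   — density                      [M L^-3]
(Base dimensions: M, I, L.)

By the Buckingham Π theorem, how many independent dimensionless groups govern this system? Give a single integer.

2

Exponent matrix [M,I,L] × [m,ℓ,D,i,ρ]:
  M: [ 1  0  0  0  1]
  I: [ 0  0  0  1  0]
  L: [ 0  1  1  0 -3]
Echelon form has 3 nonzero rows (pivots: m,ℓ,i)
5 vars − rank 3 = 2 Π groups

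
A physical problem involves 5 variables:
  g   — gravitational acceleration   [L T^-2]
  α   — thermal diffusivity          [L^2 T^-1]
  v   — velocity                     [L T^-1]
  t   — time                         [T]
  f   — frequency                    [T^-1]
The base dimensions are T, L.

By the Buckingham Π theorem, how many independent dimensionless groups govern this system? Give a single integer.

Dimensional matrix (T×L by g×α×v×t×f):
  T: [-2 -1 -1  1 -1]
  L: [ 1  2  1  0  0]
Row reduction gives pivot columns g,α; rank = 2
Π count = n − r = 5 − 2 = 3

3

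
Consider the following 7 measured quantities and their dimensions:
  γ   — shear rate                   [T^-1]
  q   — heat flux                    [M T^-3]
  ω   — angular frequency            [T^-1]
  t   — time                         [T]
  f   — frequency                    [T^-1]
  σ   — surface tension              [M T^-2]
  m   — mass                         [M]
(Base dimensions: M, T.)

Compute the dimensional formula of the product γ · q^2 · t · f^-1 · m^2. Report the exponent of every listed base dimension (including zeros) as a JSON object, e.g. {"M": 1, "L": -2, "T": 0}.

{"M": 4, "T": -5}

Dimensional matrix (M×T by γ×q×ω×t×f×σ×m):
  M: [ 0  1  0  0  0  1  1]
  T: [-1 -3 -1  1 -1 -2  0]
  [M]: (1)·0+(2)·1+(1)·0+(-1)·0+(2)·1 = 4
  [T]: (1)·-1+(2)·-3+(1)·1+(-1)·-1+(2)·0 = -5
⇒ M^4 T^-5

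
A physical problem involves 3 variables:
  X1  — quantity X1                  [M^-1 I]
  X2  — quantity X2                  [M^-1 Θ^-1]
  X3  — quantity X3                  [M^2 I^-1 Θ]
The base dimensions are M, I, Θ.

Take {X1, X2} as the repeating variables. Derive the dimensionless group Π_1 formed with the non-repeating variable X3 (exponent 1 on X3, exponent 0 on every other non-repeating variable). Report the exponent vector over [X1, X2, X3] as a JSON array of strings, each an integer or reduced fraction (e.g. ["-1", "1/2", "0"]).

Exponent matrix [M,I,Θ] × [X1,X2,X3]:
  M: [-1 -1  2]
  I: [ 1  0 -1]
  Θ: [ 0 -1  1]
Echelon form has 2 nonzero rows (pivots: X1,X2)
Pivot set = {X1,X2}, free = {X3}
RREF:
  r0: [   1    0   -1]
  r1: [   0    1   -1]
  r2: [   0    0    0]
Fix exponent of X3 at 1; solve each RREF row for its pivot's exponent:
  r0: exp(X1) + (-1)·1 = 0 ⇒ exp(X1) = 1
  r1: exp(X2) + (-1)·1 = 0 ⇒ exp(X2) = 1
Π_1 = X1 · X2 · X3

["1", "1", "1"]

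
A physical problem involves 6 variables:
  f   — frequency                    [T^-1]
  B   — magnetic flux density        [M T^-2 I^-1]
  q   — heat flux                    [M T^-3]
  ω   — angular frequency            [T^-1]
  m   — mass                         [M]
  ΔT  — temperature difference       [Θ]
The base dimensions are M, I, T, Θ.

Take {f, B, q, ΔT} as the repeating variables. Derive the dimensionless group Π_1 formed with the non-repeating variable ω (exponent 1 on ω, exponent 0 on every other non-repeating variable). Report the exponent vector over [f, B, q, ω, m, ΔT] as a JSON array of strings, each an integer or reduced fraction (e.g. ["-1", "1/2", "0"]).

["-1", "0", "0", "1", "0", "0"]

Dimensional matrix (M×I×T×Θ by f×B×q×ω×m×ΔT):
  M: [ 0  1  1  0  1  0]
  I: [ 0 -1  0  0  0  0]
  T: [-1 -2 -3 -1  0  0]
  Θ: [ 0  0  0  0  0  1]
Echelon form has 4 nonzero rows (pivots: f,B,q,ΔT)
Repeat: f,B,q,ΔT; free: ω,m
RREF:
  r0: [   1    0    0    1   -3    0]
  r1: [   0    1    0    0    0    0]
  r2: [   0    0    1    0    1    0]
  r3: [   0    0    0    0    0    1]
Fix exponent of ω at 1, m at 0; solve each RREF row for its pivot's exponent:
  r0: exp(f) + (1)·1 = 0 ⇒ exp(f) = -1
  r1: exp(B) + (0)·1 = 0 ⇒ exp(B) = 0
  r2: exp(q) + (0)·1 = 0 ⇒ exp(q) = 0
  r3: exp(ΔT) + (0)·1 = 0 ⇒ exp(ΔT) = 0
Π_1 = f^-1 · ω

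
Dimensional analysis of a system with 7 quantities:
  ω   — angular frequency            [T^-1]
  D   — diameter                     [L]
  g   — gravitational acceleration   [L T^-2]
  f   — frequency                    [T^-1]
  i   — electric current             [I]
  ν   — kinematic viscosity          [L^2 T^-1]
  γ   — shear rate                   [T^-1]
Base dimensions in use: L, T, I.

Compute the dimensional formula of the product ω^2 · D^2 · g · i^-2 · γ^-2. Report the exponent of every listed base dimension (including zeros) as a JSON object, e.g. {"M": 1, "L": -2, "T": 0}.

Write exponents as rows L,T,I / cols ω,D,g,f,i,ν,γ:
  L: [ 0  1  1  0  0  2  0]
  T: [-1  0 -2 -1  0 -1 -1]
  I: [ 0  0  0  0  1  0  0]
  [L]: (2)·0+(2)·1+(1)·1+(-2)·0+(-2)·0 = 3
  [T]: (2)·-1+(2)·0+(1)·-2+(-2)·0+(-2)·-1 = -2
  [I]: (2)·0+(2)·0+(1)·0+(-2)·1+(-2)·0 = -2
⇒ L^3 T^-2 I^-2

{"L": 3, "T": -2, "I": -2}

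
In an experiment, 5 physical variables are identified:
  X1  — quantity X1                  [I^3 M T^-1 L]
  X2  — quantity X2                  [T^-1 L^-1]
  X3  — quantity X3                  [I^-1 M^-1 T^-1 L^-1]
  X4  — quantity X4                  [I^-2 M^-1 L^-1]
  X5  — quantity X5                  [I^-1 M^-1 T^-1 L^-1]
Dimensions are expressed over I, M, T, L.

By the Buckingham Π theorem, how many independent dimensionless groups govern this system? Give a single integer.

2

Write exponents as rows I,M,T,L / cols X1,X2,X3,X4,X5:
  I: [ 3  0 -1 -2 -1]
  M: [ 1  0 -1 -1 -1]
  T: [-1 -1 -1  0 -1]
  L: [ 1 -1 -1 -1 -1]
Echelon form has 3 nonzero rows (pivots: X1,X2,X3)
5 vars − rank 3 = 2 Π groups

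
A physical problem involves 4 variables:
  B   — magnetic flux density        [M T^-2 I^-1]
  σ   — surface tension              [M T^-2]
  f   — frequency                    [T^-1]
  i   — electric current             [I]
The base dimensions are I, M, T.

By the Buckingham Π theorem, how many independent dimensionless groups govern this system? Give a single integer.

Dimensional matrix (I×M×T by B×σ×f×i):
  I: [-1  0  0  1]
  M: [ 1  1  0  0]
  T: [-2 -2 -1  0]
RREF → pivots at {B,σ,f} ⇒ r = 3
Π count = n − r = 4 − 3 = 1

1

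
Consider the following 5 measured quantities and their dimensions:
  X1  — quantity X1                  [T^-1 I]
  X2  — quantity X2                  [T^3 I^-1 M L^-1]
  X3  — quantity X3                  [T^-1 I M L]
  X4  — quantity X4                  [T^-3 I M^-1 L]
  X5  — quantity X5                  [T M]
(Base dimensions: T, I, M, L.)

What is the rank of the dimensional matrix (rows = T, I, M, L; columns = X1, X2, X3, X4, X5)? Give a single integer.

3

Write exponents as rows T,I,M,L / cols X1,X2,X3,X4,X5:
  T: [-1  3 -1 -3  1]
  I: [ 1 -1  1  1  0]
  M: [ 0  1  1 -1  1]
  L: [ 0 -1  1  1  0]
RREF → pivots at {X1,X2,X3} ⇒ r = 3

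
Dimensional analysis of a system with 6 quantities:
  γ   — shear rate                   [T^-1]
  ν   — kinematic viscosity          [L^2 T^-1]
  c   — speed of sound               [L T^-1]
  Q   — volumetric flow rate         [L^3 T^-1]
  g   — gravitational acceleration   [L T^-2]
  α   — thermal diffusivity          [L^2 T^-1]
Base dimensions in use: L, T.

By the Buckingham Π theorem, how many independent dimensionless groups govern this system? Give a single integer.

4

Write exponents as rows L,T / cols γ,ν,c,Q,g,α:
  L: [ 0  2  1  3  1  2]
  T: [-1 -1 -1 -1 -2 -1]
Row reduction gives pivot columns γ,ν; rank = 2
Π count = n − r = 6 − 2 = 4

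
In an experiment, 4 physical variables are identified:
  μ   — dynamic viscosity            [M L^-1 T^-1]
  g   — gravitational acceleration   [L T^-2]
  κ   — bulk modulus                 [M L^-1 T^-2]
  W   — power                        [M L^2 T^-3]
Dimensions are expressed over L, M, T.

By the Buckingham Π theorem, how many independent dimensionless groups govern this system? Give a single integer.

1

Write exponents as rows L,M,T / cols μ,g,κ,W:
  L: [-1  1 -1  2]
  M: [ 1  0  1  1]
  T: [-1 -2 -2 -3]
RREF → pivots at {μ,g,κ} ⇒ r = 3
4 vars − rank 3 = 1 Π group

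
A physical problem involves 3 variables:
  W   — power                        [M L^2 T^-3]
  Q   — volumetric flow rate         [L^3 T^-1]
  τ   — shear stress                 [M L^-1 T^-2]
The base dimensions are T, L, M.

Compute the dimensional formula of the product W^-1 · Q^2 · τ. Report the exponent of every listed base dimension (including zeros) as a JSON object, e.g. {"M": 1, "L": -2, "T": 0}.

{"T": -1, "L": 3, "M": 0}

Write exponents as rows T,L,M / cols W,Q,τ:
  T: [-3 -1 -2]
  L: [ 2  3 -1]
  M: [ 1  0  1]
  [T]: (-1)·-3+(2)·-1+(1)·-2 = -1
  [L]: (-1)·2+(2)·3+(1)·-1 = 3
  [M]: (-1)·1+(2)·0+(1)·1 = 0
⇒ T^-1 L^3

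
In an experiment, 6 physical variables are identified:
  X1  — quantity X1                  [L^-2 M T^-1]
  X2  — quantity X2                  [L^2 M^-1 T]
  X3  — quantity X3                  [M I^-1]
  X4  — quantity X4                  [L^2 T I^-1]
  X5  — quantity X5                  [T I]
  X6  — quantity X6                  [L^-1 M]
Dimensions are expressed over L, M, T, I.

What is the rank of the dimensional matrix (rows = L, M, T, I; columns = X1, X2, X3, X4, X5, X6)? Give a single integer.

Exponent matrix [L,M,T,I] × [X1,X2,X3,X4,X5,X6]:
  L: [-2  2  0  2  0 -1]
  M: [ 1 -1  1  0  0  1]
  T: [-1  1  0  1  1  0]
  I: [ 0  0 -1 -1  1  0]
RREF → pivots at {X1,X3,X5} ⇒ r = 3

3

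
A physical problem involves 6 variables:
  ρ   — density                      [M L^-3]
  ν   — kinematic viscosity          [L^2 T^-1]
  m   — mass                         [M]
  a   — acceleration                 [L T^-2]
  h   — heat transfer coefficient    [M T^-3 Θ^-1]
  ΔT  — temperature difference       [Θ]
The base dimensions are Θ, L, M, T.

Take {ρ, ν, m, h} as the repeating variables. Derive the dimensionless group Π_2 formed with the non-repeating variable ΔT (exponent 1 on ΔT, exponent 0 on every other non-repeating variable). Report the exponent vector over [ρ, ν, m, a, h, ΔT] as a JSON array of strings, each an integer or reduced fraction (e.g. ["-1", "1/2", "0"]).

["-2", "-3", "1", "0", "1", "1"]

Write exponents as rows Θ,L,M,T / cols ρ,ν,m,a,h,ΔT:
  Θ: [ 0  0  0  0 -1  1]
  L: [-3  2  0  1  0  0]
  M: [ 1  0  1  0  1  0]
  T: [ 0 -1  0 -2 -3  0]
Echelon form has 4 nonzero rows (pivots: ρ,ν,m,h)
Pivot set = {ρ,ν,m,h}, free = {a,ΔT}
RREF:
  r0: [   1    0    0    1    0    2]
  r1: [   0    1    0    2    0    3]
  r2: [   0    0    1   -1    0   -1]
  r3: [   0    0    0    0    1   -1]
Fix exponent of ΔT at 1, a at 0; solve each RREF row for its pivot's exponent:
  r0: exp(ρ) + (2)·1 = 0 ⇒ exp(ρ) = -2
  r1: exp(ν) + (3)·1 = 0 ⇒ exp(ν) = -3
  r2: exp(m) + (-1)·1 = 0 ⇒ exp(m) = 1
  r3: exp(h) + (-1)·1 = 0 ⇒ exp(h) = 1
Π_2 = ρ^-2 · ν^-3 · m · h · ΔT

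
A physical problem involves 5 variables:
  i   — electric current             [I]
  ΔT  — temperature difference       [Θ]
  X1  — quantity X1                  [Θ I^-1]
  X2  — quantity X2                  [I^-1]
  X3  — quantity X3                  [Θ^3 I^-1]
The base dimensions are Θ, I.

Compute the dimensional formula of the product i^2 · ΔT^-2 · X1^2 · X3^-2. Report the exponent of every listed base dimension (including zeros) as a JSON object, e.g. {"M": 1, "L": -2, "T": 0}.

{"Θ": -6, "I": 2}

Dimensional matrix (Θ×I by i×ΔT×X1×X2×X3):
  Θ: [ 0  1  1  0  3]
  I: [ 1  0 -1 -1 -1]
  [Θ]: (2)·0+(-2)·1+(2)·1+(-2)·3 = -6
  [I]: (2)·1+(-2)·0+(2)·-1+(-2)·-1 = 2
⇒ Θ^-6 I^2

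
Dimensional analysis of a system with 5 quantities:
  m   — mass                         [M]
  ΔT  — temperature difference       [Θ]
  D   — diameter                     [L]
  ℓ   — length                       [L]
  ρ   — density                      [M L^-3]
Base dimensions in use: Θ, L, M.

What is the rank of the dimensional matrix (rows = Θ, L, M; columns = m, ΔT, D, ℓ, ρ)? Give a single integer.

Dimensional matrix (Θ×L×M by m×ΔT×D×ℓ×ρ):
  Θ: [ 0  1  0  0  0]
  L: [ 0  0  1  1 -3]
  M: [ 1  0  0  0  1]
Row reduction gives pivot columns m,ΔT,D; rank = 3

3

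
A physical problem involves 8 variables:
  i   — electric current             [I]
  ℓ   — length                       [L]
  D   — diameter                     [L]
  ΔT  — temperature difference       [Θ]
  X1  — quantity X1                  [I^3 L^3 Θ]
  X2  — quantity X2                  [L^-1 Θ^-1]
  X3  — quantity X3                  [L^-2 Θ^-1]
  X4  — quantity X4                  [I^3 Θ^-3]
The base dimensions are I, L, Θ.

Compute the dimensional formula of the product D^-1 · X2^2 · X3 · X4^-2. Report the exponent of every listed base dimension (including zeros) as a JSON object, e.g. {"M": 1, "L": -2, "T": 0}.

Exponent matrix [I,L,Θ] × [i,ℓ,D,ΔT,X1,X2,X3,X4]:
  I: [ 1  0  0  0  3  0  0  3]
  L: [ 0  1  1  0  3 -1 -2  0]
  Θ: [ 0  0  0  1  1 -1 -1 -3]
  [I]: (-1)·0+(2)·0+(1)·0+(-2)·3 = -6
  [L]: (-1)·1+(2)·-1+(1)·-2+(-2)·0 = -5
  [Θ]: (-1)·0+(2)·-1+(1)·-1+(-2)·-3 = 3
⇒ I^-6 L^-5 Θ^3

{"I": -6, "L": -5, "Θ": 3}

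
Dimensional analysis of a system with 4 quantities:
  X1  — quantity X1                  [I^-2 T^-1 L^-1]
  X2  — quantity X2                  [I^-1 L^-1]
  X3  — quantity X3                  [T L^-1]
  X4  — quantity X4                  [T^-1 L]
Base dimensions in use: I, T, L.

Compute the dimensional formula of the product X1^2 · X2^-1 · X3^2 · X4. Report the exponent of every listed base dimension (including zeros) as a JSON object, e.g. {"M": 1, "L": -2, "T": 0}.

{"I": -3, "T": -1, "L": -2}

Exponent matrix [I,T,L] × [X1,X2,X3,X4]:
  I: [-2 -1  0  0]
  T: [-1  0  1 -1]
  L: [-1 -1 -1  1]
  [I]: (2)·-2+(-1)·-1+(2)·0+(1)·0 = -3
  [T]: (2)·-1+(-1)·0+(2)·1+(1)·-1 = -1
  [L]: (2)·-1+(-1)·-1+(2)·-1+(1)·1 = -2
⇒ I^-3 T^-1 L^-2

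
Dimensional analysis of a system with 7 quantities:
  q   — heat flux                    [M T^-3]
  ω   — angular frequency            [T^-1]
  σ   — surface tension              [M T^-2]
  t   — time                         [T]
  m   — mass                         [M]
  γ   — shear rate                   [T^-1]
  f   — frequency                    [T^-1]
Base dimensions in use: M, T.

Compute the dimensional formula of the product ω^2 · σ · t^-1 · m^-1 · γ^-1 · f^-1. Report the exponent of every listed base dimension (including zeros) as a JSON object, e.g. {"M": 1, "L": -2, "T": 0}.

Write exponents as rows M,T / cols q,ω,σ,t,m,γ,f:
  M: [ 1  0  1  0  1  0  0]
  T: [-3 -1 -2  1  0 -1 -1]
  [M]: (2)·0+(1)·1+(-1)·0+(-1)·1+(-1)·0+(-1)·0 = 0
  [T]: (2)·-1+(1)·-2+(-1)·1+(-1)·0+(-1)·-1+(-1)·-1 = -3
⇒ T^-3

{"M": 0, "T": -3}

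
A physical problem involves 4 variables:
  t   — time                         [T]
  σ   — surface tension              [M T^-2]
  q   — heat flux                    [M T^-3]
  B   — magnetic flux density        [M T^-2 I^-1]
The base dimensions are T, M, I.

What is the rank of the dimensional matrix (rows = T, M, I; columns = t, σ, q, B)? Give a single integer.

3

Exponent matrix [T,M,I] × [t,σ,q,B]:
  T: [ 1 -2 -3 -2]
  M: [ 0  1  1  1]
  I: [ 0  0  0 -1]
RREF → pivots at {t,σ,B} ⇒ r = 3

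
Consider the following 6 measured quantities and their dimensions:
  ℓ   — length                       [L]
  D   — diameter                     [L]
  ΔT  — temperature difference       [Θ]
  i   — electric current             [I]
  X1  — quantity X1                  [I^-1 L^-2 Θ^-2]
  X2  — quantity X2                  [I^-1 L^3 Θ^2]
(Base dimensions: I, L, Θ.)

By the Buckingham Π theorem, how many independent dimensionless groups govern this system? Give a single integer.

Exponent matrix [I,L,Θ] × [ℓ,D,ΔT,i,X1,X2]:
  I: [ 0  0  0  1 -1 -1]
  L: [ 1  1  0  0 -2  3]
  Θ: [ 0  0  1  0 -2  2]
RREF → pivots at {ℓ,ΔT,i} ⇒ r = 3
6 vars − rank 3 = 3 Π groups

3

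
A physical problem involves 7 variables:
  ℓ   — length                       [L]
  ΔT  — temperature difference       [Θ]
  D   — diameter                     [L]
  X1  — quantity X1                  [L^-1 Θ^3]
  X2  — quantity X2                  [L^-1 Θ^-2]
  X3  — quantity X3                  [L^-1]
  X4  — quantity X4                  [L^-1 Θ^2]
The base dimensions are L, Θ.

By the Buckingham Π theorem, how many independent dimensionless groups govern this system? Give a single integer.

Dimensional matrix (L×Θ by ℓ×ΔT×D×X1×X2×X3×X4):
  L: [ 1  0  1 -1 -1 -1 -1]
  Θ: [ 0  1  0  3 -2  0  2]
Echelon form has 2 nonzero rows (pivots: ℓ,ΔT)
7 vars − rank 2 = 5 Π groups

5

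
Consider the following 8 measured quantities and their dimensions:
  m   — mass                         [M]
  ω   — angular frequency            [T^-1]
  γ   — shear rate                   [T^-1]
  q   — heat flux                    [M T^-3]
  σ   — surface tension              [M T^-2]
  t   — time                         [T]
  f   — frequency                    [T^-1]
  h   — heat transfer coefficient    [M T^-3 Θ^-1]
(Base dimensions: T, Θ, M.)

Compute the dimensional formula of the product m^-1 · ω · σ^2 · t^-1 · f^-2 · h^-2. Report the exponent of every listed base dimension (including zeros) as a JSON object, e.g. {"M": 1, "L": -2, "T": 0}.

Write exponents as rows T,Θ,M / cols m,ω,γ,q,σ,t,f,h:
  T: [ 0 -1 -1 -3 -2  1 -1 -3]
  Θ: [ 0  0  0  0  0  0  0 -1]
  M: [ 1  0  0  1  1  0  0  1]
  [T]: (-1)·0+(1)·-1+(2)·-2+(-1)·1+(-2)·-1+(-2)·-3 = 2
  [Θ]: (-1)·0+(1)·0+(2)·0+(-1)·0+(-2)·0+(-2)·-1 = 2
  [M]: (-1)·1+(1)·0+(2)·1+(-1)·0+(-2)·0+(-2)·1 = -1
⇒ T^2 Θ^2 M^-1

{"T": 2, "Θ": 2, "M": -1}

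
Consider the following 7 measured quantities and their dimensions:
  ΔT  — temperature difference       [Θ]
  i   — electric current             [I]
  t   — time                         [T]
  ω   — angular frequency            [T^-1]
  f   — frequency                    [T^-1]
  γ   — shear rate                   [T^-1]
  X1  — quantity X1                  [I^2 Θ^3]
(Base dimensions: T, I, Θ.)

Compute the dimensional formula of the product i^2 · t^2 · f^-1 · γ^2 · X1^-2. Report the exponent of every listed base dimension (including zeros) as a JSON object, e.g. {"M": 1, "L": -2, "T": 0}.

{"T": 1, "I": -2, "Θ": -6}

Dimensional matrix (T×I×Θ by ΔT×i×t×ω×f×γ×X1):
  T: [ 0  0  1 -1 -1 -1  0]
  I: [ 0  1  0  0  0  0  2]
  Θ: [ 1  0  0  0  0  0  3]
  [T]: (2)·0+(2)·1+(-1)·-1+(2)·-1+(-2)·0 = 1
  [I]: (2)·1+(2)·0+(-1)·0+(2)·0+(-2)·2 = -2
  [Θ]: (2)·0+(2)·0+(-1)·0+(2)·0+(-2)·3 = -6
⇒ T I^-2 Θ^-6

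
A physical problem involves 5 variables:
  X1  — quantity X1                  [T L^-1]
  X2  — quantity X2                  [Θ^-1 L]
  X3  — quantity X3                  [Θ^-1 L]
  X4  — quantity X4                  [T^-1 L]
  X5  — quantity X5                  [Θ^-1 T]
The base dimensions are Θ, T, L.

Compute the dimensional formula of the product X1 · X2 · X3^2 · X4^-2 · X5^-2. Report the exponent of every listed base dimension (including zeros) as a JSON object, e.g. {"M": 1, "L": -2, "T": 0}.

Write exponents as rows Θ,T,L / cols X1,X2,X3,X4,X5:
  Θ: [ 0 -1 -1  0 -1]
  T: [ 1  0  0 -1  1]
  L: [-1  1  1  1  0]
  [Θ]: (1)·0+(1)·-1+(2)·-1+(-2)·0+(-2)·-1 = -1
  [T]: (1)·1+(1)·0+(2)·0+(-2)·-1+(-2)·1 = 1
  [L]: (1)·-1+(1)·1+(2)·1+(-2)·1+(-2)·0 = 0
⇒ Θ^-1 T

{"Θ": -1, "T": 1, "L": 0}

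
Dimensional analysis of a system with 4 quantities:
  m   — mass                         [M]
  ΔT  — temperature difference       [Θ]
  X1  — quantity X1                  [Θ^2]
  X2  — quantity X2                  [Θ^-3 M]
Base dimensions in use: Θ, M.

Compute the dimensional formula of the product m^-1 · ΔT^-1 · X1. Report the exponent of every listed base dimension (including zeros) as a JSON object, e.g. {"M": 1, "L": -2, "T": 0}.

Dimensional matrix (Θ×M by m×ΔT×X1×X2):
  Θ: [ 0  1  2 -3]
  M: [ 1  0  0  1]
  [Θ]: (-1)·0+(-1)·1+(1)·2 = 1
  [M]: (-1)·1+(-1)·0+(1)·0 = -1
⇒ Θ M^-1

{"Θ": 1, "M": -1}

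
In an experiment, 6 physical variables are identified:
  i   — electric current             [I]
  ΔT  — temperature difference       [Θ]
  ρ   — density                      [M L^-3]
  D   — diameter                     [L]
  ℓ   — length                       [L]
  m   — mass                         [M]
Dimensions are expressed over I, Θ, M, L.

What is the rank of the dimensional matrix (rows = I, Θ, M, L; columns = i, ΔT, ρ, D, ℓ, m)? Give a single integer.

4

Dimensional matrix (I×Θ×M×L by i×ΔT×ρ×D×ℓ×m):
  I: [ 1  0  0  0  0  0]
  Θ: [ 0  1  0  0  0  0]
  M: [ 0  0  1  0  0  1]
  L: [ 0  0 -3  1  1  0]
Row reduction gives pivot columns i,ΔT,ρ,D; rank = 4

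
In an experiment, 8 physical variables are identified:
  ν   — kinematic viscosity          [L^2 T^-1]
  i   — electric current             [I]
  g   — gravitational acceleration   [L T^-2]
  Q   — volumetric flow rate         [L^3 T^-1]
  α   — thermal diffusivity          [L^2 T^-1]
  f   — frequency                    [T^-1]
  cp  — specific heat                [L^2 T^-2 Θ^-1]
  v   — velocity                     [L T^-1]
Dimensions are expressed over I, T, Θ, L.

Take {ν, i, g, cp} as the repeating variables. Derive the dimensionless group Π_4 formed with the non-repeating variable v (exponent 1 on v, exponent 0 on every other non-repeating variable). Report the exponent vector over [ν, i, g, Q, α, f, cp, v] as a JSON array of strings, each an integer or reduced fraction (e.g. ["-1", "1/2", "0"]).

["-1/3", "0", "-1/3", "0", "0", "0", "0", "1"]

Write exponents as rows I,T,Θ,L / cols ν,i,g,Q,α,f,cp,v:
  I: [ 0  1  0  0  0  0  0  0]
  T: [-1  0 -2 -1 -1 -1 -2 -1]
  Θ: [ 0  0  0  0  0  0 -1  0]
  L: [ 2  0  1  3  2  0  2  1]
Echelon form has 4 nonzero rows (pivots: ν,i,g,cp)
Pivot set = {ν,i,g,cp}, free = {Q,α,f,v}
RREF:
  r0: [   1    0    0  5/3    1 -1/3    0  1/3]
  r1: [   0    1    0    0    0    0    0    0]
  r2: [   0    0    1 -1/3    0  2/3    0  1/3]
  r3: [   0    0    0    0    0    0    1    0]
Fix exponent of v at 1, Q at 0, α at 0, f at 0; solve each RREF row for its pivot's exponent:
  r0: exp(ν) + (1/3)·1 = 0 ⇒ exp(ν) = -1/3
  r1: exp(i) + (0)·1 = 0 ⇒ exp(i) = 0
  r2: exp(g) + (1/3)·1 = 0 ⇒ exp(g) = -1/3
  r3: exp(cp) + (0)·1 = 0 ⇒ exp(cp) = 0
Π_4 = ν^(-1/3) · g^(-1/3) · v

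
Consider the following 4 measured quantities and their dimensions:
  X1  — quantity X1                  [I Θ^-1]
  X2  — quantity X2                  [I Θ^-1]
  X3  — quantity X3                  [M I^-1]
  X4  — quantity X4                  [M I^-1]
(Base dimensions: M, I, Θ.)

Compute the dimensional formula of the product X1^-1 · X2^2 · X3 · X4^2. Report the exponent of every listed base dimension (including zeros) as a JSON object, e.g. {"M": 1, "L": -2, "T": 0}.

Exponent matrix [M,I,Θ] × [X1,X2,X3,X4]:
  M: [ 0  0  1  1]
  I: [ 1  1 -1 -1]
  Θ: [-1 -1  0  0]
  [M]: (-1)·0+(2)·0+(1)·1+(2)·1 = 3
  [I]: (-1)·1+(2)·1+(1)·-1+(2)·-1 = -2
  [Θ]: (-1)·-1+(2)·-1+(1)·0+(2)·0 = -1
⇒ M^3 I^-2 Θ^-1

{"M": 3, "I": -2, "Θ": -1}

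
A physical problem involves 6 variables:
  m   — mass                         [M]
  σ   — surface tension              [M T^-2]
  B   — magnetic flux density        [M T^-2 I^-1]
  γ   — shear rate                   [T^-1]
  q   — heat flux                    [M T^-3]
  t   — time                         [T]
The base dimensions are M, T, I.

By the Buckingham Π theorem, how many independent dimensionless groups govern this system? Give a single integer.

3

Exponent matrix [M,T,I] × [m,σ,B,γ,q,t]:
  M: [ 1  1  1  0  1  0]
  T: [ 0 -2 -2 -1 -3  1]
  I: [ 0  0 -1  0  0  0]
Row reduction gives pivot columns m,σ,B; rank = 3
n=6, r=3 ⇒ 3 dimensionless groups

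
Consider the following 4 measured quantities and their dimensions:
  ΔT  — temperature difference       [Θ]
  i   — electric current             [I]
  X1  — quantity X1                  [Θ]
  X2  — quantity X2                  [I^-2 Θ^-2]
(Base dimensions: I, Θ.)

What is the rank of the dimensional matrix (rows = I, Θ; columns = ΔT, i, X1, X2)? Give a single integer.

2

Write exponents as rows I,Θ / cols ΔT,i,X1,X2:
  I: [ 0  1  0 -2]
  Θ: [ 1  0  1 -2]
Echelon form has 2 nonzero rows (pivots: ΔT,i)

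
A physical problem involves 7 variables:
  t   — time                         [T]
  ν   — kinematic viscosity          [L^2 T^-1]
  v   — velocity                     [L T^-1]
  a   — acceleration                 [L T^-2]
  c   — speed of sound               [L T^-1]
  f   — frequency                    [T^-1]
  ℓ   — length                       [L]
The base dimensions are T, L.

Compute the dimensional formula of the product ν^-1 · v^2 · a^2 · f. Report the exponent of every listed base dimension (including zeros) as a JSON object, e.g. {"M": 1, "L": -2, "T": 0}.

{"T": -6, "L": 2}

Dimensional matrix (T×L by t×ν×v×a×c×f×ℓ):
  T: [ 1 -1 -1 -2 -1 -1  0]
  L: [ 0  2  1  1  1  0  1]
  [T]: (-1)·-1+(2)·-1+(2)·-2+(1)·-1 = -6
  [L]: (-1)·2+(2)·1+(2)·1+(1)·0 = 2
⇒ T^-6 L^2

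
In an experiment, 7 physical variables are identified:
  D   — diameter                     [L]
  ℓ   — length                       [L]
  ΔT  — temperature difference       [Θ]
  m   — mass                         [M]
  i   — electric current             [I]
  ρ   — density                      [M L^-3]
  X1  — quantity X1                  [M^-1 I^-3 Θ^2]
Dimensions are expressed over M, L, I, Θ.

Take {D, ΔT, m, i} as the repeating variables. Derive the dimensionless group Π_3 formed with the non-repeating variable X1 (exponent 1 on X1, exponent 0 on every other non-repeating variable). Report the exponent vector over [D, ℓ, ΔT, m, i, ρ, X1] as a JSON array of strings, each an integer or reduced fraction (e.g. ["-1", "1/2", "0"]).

["0", "0", "-2", "1", "3", "0", "1"]

Write exponents as rows M,L,I,Θ / cols D,ℓ,ΔT,m,i,ρ,X1:
  M: [ 0  0  0  1  0  1 -1]
  L: [ 1  1  0  0  0 -3  0]
  I: [ 0  0  0  0  1  0 -3]
  Θ: [ 0  0  1  0  0  0  2]
Row reduction gives pivot columns D,ΔT,m,i; rank = 4
Pivot set = {D,ΔT,m,i}, free = {ℓ,ρ,X1}
RREF:
  r0: [   1    1    0    0    0   -3    0]
  r1: [   0    0    1    0    0    0    2]
  r2: [   0    0    0    1    0    1   -1]
  r3: [   0    0    0    0    1    0   -3]
Fix exponent of X1 at 1, ℓ at 0, ρ at 0; solve each RREF row for its pivot's exponent:
  r0: exp(D) + (0)·1 = 0 ⇒ exp(D) = 0
  r1: exp(ΔT) + (2)·1 = 0 ⇒ exp(ΔT) = -2
  r2: exp(m) + (-1)·1 = 0 ⇒ exp(m) = 1
  r3: exp(i) + (-3)·1 = 0 ⇒ exp(i) = 3
Π_3 = ΔT^-2 · m · i^3 · X1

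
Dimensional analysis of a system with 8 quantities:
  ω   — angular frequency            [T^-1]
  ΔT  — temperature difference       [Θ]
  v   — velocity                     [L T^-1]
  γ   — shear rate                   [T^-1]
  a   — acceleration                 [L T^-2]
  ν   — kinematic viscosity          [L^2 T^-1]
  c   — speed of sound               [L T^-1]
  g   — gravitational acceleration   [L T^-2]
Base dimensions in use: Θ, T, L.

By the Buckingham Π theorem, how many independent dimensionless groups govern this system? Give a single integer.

Write exponents as rows Θ,T,L / cols ω,ΔT,v,γ,a,ν,c,g:
  Θ: [ 0  1  0  0  0  0  0  0]
  T: [-1  0 -1 -1 -2 -1 -1 -2]
  L: [ 0  0  1  0  1  2  1  1]
Echelon form has 3 nonzero rows (pivots: ω,ΔT,v)
Π count = n − r = 8 − 3 = 5

5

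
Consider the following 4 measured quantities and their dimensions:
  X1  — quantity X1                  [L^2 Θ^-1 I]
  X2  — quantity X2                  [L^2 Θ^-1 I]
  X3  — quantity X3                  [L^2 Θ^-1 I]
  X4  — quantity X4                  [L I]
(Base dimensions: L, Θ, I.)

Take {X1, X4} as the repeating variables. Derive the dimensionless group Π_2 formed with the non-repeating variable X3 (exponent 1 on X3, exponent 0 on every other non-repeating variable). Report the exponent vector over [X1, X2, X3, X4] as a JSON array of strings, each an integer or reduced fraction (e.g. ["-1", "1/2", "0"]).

["-1", "0", "1", "0"]

Exponent matrix [L,Θ,I] × [X1,X2,X3,X4]:
  L: [ 2  2  2  1]
  Θ: [-1 -1 -1  0]
  I: [ 1  1  1  1]
RREF → pivots at {X1,X4} ⇒ r = 2
Repeat: X1,X4; free: X2,X3
RREF:
  r0: [   1    1    1    0]
  r1: [   0    0    0    1]
  r2: [   0    0    0    0]
Fix exponent of X3 at 1, X2 at 0; solve each RREF row for its pivot's exponent:
  r0: exp(X1) + (1)·1 = 0 ⇒ exp(X1) = -1
  r1: exp(X4) + (0)·1 = 0 ⇒ exp(X4) = 0
Π_2 = X1^-1 · X3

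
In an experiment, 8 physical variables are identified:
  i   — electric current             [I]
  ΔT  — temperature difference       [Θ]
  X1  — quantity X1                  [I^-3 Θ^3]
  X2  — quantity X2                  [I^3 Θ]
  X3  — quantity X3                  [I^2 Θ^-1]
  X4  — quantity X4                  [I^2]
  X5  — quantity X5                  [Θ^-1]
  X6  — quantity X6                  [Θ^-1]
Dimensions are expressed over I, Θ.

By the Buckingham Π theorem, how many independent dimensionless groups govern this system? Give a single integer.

6

Exponent matrix [I,Θ] × [i,ΔT,X1,X2,X3,X4,X5,X6]:
  I: [ 1  0 -3  3  2  2  0  0]
  Θ: [ 0  1  3  1 -1  0 -1 -1]
RREF → pivots at {i,ΔT} ⇒ r = 2
Π count = n − r = 8 − 2 = 6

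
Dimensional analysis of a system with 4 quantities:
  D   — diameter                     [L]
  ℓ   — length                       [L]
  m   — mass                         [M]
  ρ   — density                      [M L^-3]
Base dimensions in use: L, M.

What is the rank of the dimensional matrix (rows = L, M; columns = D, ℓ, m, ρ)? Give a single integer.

2

Dimensional matrix (L×M by D×ℓ×m×ρ):
  L: [ 1  1  0 -3]
  M: [ 0  0  1  1]
Echelon form has 2 nonzero rows (pivots: D,m)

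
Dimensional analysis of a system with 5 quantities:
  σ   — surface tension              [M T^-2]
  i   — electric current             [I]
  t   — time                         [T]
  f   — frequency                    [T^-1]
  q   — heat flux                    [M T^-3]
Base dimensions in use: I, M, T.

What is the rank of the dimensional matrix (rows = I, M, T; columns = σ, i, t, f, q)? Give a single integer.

Exponent matrix [I,M,T] × [σ,i,t,f,q]:
  I: [ 0  1  0  0  0]
  M: [ 1  0  0  0  1]
  T: [-2  0  1 -1 -3]
Row reduction gives pivot columns σ,i,t; rank = 3

3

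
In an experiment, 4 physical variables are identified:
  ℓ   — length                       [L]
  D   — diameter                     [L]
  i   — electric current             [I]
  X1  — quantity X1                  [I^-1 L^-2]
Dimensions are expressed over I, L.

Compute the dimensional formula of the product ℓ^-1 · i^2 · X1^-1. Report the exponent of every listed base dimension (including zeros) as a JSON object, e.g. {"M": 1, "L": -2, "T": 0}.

{"I": 3, "L": 1}

Exponent matrix [I,L] × [ℓ,D,i,X1]:
  I: [ 0  0  1 -1]
  L: [ 1  1  0 -2]
  [I]: (-1)·0+(2)·1+(-1)·-1 = 3
  [L]: (-1)·1+(2)·0+(-1)·-2 = 1
⇒ I^3 L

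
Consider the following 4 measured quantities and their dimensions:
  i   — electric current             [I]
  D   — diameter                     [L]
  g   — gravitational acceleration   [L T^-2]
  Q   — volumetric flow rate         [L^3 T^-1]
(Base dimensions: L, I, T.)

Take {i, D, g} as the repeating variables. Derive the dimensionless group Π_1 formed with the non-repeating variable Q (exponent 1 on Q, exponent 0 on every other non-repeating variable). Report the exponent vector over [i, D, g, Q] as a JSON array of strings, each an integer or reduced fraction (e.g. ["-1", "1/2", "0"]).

Exponent matrix [L,I,T] × [i,D,g,Q]:
  L: [ 0  1  1  3]
  I: [ 1  0  0  0]
  T: [ 0  0 -2 -1]
Echelon form has 3 nonzero rows (pivots: i,D,g)
Pivot set = {i,D,g}, free = {Q}
RREF:
  r0: [   1    0    0    0]
  r1: [   0    1    0  5/2]
  r2: [   0    0    1  1/2]
Fix exponent of Q at 1; solve each RREF row for its pivot's exponent:
  r0: exp(i) + (0)·1 = 0 ⇒ exp(i) = 0
  r1: exp(D) + (5/2)·1 = 0 ⇒ exp(D) = -5/2
  r2: exp(g) + (1/2)·1 = 0 ⇒ exp(g) = -1/2
Π_1 = D^(-5/2) · g^(-1/2) · Q

["0", "-5/2", "-1/2", "1"]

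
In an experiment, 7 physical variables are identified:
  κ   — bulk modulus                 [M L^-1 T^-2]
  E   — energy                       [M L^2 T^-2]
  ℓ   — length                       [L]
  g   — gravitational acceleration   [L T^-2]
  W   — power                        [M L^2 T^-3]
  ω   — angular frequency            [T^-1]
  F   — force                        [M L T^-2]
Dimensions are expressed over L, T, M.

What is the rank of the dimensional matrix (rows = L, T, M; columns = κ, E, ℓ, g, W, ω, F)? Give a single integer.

3

Exponent matrix [L,T,M] × [κ,E,ℓ,g,W,ω,F]:
  L: [-1  2  1  1  2  0  1]
  T: [-2 -2  0 -2 -3 -1 -2]
  M: [ 1  1  0  0  1  0  1]
Row reduction gives pivot columns κ,E,g; rank = 3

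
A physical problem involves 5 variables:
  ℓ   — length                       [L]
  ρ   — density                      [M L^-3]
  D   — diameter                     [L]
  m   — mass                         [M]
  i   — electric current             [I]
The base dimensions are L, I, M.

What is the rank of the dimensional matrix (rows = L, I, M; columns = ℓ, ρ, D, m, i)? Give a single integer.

3

Exponent matrix [L,I,M] × [ℓ,ρ,D,m,i]:
  L: [ 1 -3  1  0  0]
  I: [ 0  0  0  0  1]
  M: [ 0  1  0  1  0]
Row reduction gives pivot columns ℓ,ρ,i; rank = 3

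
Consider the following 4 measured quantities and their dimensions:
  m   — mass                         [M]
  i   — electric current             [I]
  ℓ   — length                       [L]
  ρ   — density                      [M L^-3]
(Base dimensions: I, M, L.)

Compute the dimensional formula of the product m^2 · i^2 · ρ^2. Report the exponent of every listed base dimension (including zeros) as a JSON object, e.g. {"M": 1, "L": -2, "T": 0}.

Dimensional matrix (I×M×L by m×i×ℓ×ρ):
  I: [ 0  1  0  0]
  M: [ 1  0  0  1]
  L: [ 0  0  1 -3]
  [I]: (2)·0+(2)·1+(2)·0 = 2
  [M]: (2)·1+(2)·0+(2)·1 = 4
  [L]: (2)·0+(2)·0+(2)·-3 = -6
⇒ I^2 M^4 L^-6

{"I": 2, "M": 4, "L": -6}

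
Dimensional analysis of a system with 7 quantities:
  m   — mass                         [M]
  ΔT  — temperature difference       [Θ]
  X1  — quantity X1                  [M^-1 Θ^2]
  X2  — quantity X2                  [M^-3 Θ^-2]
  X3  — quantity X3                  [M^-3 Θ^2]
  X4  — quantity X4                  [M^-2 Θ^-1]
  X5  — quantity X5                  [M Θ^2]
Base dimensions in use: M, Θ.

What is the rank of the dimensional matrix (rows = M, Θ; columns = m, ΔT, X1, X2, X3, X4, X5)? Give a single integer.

2

Exponent matrix [M,Θ] × [m,ΔT,X1,X2,X3,X4,X5]:
  M: [ 1  0 -1 -3 -3 -2  1]
  Θ: [ 0  1  2 -2  2 -1  2]
Echelon form has 2 nonzero rows (pivots: m,ΔT)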